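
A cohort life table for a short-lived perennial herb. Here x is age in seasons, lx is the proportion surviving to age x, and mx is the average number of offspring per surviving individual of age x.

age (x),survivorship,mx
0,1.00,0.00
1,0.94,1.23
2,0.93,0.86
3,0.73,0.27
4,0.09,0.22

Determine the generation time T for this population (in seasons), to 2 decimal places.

1.58

lx·mx: 0, 1.1562, 0.7998, 0.1971, 0.0198 → R0 = 2.1729
x·lx·mx: 0, 1.1562, 1.5996, 0.5913, 0.0792 → Σ = 3.4263
T = 3.4263 / 2.1729 = 1.576833… → 1.58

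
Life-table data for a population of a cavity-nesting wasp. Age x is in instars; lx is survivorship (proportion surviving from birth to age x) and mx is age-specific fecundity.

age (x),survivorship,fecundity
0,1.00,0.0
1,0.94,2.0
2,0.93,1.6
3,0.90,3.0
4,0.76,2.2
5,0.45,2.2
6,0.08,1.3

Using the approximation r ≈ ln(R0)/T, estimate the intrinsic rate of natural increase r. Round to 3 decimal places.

R0 = Σ lx·mx = 0 + 1.88 + 1.488 + 2.7 + 1.672 + 0.99 + 0.104 = 8.834
Σ x·lx·mx = 25.218; T = 25.218/8.834 = 2.85465…
r ≈ ln(R0)/T = ln(8.834)/2.85465… = 0.76318… → 0.763

0.763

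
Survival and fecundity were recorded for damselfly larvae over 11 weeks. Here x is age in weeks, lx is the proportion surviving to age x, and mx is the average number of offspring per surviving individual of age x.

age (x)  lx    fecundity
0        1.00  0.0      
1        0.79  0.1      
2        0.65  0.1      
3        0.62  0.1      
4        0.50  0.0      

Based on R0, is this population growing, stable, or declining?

declining

R0 = Σ lx·mx = 0 + 0.079 + 0.065 + 0.062 + 0 = 0.206
R0 < 1, so the population is declining.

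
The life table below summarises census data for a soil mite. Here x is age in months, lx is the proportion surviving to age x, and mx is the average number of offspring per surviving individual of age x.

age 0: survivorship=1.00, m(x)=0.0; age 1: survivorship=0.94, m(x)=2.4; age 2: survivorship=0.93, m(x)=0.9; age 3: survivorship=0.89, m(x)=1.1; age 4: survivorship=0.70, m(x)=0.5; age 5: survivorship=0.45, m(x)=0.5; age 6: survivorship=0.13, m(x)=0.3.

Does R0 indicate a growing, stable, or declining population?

R0 = Σ lx·mx = 0 + 2.256 + 0.837 + 0.979 + 0.35 + 0.225 + 0.039 = 4.686
R0 > 1, so the population is growing.

growing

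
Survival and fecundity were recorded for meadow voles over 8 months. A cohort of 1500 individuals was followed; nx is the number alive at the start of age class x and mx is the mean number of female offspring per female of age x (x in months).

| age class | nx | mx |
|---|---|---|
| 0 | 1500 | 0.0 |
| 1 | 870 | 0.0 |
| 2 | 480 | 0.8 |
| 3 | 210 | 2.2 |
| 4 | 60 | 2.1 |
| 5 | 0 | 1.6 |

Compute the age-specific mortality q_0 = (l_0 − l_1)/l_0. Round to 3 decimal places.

0.420

lx = nx/n0 = nx/1500: 1, 0.58, 0.32, 0.14, 0.04, 0
q_0 = (l_0 − l_1) / l_0 = (1 − 0.58) / 1
     = 0.42 / 1 = 0.42 → 0.420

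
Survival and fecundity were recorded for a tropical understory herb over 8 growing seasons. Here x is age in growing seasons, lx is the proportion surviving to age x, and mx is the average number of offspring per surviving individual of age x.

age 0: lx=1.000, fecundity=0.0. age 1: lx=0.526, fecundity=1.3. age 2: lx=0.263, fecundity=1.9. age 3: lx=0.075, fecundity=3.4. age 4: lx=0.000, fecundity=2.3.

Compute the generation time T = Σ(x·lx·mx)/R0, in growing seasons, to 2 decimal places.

lx·mx: 0, 0.6838, 0.4997, 0.255, 0 → R0 = 1.4385
x·lx·mx: 0, 0.6838, 0.9994, 0.765, 0 → Σ = 2.4482
T = 2.4482 / 1.4385 = 1.701912… → 1.70

1.70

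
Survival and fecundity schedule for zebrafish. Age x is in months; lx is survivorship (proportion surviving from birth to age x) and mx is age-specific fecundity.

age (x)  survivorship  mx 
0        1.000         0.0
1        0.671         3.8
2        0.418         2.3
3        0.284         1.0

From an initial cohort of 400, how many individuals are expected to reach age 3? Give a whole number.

114

Expected survivors = N0 · l_3 = 400 × 0.284 = 113.6 → 114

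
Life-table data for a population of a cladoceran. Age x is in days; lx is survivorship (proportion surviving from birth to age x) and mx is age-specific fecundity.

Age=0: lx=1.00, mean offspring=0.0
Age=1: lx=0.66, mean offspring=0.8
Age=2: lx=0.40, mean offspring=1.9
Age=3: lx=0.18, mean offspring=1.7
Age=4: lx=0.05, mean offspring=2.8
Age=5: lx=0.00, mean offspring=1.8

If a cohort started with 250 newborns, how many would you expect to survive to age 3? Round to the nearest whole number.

45

Expected survivors = N0 · l_3 = 250 × 0.18 = 45 → 45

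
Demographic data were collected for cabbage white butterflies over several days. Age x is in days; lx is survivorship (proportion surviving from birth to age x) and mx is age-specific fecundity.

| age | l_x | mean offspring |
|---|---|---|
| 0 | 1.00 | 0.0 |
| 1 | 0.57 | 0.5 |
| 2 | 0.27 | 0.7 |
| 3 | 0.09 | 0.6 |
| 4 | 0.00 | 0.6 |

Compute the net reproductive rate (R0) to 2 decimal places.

0.53

lx·mx by age: 0, 0.285, 0.189, 0.054, 0
R0 = Σ lx·mx = 0.528 → 0.53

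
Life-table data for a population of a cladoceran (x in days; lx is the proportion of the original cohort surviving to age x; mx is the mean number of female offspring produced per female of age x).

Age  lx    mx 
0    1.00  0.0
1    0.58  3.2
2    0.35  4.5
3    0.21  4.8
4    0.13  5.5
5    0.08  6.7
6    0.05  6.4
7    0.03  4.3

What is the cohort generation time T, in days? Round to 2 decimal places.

lx·mx: 0, 1.856, 1.575, 1.008, 0.715, 0.536, 0.32, 0.129 → R0 = 6.139
x·lx·mx: 0, 1.856, 3.15, 3.024, 2.86, 2.68, 1.92, 0.903 → Σ = 16.393
T = 16.393 / 6.139 = 2.670305… → 2.67

2.67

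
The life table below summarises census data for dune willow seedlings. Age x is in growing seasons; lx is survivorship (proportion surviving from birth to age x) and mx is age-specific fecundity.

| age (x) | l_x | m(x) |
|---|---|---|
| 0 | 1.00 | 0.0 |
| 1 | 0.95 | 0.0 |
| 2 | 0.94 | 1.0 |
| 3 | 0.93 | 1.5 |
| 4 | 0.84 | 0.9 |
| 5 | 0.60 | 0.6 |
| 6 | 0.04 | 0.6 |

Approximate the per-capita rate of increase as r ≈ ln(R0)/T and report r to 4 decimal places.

0.3923

R0 = Σ lx·mx = 0 + 0 + 0.94 + 1.395 + 0.756 + 0.36 + 0.024 = 3.475
Σ x·lx·mx = 11.033; T = 11.033/3.475 = 3.17496…
r ≈ ln(R0)/T = ln(3.475)/3.17496… = 0.392318… → 0.3923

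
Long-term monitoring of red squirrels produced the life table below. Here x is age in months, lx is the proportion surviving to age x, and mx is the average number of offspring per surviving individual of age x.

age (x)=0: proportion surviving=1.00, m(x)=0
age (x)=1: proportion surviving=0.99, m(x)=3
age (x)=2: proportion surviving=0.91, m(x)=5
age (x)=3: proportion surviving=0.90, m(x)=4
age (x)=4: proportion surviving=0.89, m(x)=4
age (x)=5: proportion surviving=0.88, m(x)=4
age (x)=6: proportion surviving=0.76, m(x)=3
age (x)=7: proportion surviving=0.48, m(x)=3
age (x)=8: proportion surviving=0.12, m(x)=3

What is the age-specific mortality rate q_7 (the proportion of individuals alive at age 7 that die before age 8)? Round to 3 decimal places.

0.750

q_7 = (l_7 − l_8) / l_7 = (0.48 − 0.12) / 0.48
     = 0.36 / 0.48 = 0.75 → 0.750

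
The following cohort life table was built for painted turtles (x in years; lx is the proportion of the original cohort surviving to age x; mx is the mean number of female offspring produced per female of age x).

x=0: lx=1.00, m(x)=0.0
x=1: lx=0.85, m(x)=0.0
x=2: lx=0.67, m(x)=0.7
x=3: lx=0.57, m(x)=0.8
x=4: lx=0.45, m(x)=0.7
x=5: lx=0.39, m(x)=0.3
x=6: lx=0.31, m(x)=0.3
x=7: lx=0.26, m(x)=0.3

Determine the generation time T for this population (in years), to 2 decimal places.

3.44

lx·mx: 0, 0, 0.469, 0.456, 0.315, 0.117, 0.093, 0.078 → R0 = 1.528
x·lx·mx: 0, 0, 0.938, 1.368, 1.26, 0.585, 0.558, 0.546 → Σ = 5.255
T = 5.255 / 1.528 = 3.439136… → 3.44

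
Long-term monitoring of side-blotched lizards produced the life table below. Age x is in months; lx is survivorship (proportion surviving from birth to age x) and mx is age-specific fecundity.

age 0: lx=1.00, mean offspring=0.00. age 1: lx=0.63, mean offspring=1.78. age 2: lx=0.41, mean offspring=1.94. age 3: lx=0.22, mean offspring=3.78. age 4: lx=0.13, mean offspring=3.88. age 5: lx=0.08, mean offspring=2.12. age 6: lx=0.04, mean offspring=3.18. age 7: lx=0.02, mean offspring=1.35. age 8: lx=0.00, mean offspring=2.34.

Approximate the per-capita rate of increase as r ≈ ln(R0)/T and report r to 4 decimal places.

0.5051

R0 = Σ lx·mx = 0 + 1.1214 + 0.7954 + 0.8316 + 0.5044 + 0.1696 + 0.1272 + 0.027 + 0 = 3.5766
Σ x·lx·mx = 9.0248; T = 9.0248/3.5766 = 2.52329…
r ≈ ln(R0)/T = ln(3.5766)/2.52329… = 0.50506… → 0.5051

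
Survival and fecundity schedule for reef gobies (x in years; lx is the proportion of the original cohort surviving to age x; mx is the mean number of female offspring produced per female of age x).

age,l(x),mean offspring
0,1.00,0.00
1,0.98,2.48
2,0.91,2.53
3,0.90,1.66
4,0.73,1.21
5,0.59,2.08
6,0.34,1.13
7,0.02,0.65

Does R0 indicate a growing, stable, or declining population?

growing

R0 = Σ lx·mx = 0 + 2.4304 + 2.3023 + 1.494 + 0.8833 + 1.2272 + 0.3842 + 0.013 = 8.7344
R0 > 1, so the population is growing.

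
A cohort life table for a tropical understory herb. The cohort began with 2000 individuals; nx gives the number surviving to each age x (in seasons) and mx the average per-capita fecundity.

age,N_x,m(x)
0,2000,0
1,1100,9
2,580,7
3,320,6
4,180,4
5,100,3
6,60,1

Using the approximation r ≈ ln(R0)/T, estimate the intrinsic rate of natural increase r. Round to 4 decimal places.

lx = nx/n0 = nx/2000: 1, 0.55, 0.29, 0.16, 0.09, 0.05, 0.03
R0 = Σ lx·mx = 0 + 4.95 + 2.03 + 0.96 + 0.36 + 0.15 + 0.03 = 8.48
Σ x·lx·mx = 14.26; T = 14.26/8.48 = 1.6816…
r ≈ ln(R0)/T = ln(8.48)/1.6816… = 1.271233… → 1.2712

1.2712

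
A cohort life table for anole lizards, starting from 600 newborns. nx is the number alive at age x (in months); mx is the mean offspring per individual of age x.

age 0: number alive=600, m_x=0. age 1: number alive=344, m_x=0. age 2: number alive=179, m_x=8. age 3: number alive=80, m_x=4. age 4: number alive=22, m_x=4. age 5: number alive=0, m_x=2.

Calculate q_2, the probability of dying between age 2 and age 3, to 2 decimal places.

0.55

lx = nx/n0 = nx/600: 1, 0.57333…, 0.29833…, 0.13333…, 0.03667…, 0
q_2 = (l_2 − l_3) / l_2 = (0.298333… − 0.133333…) / 0.298333…
     = 0.165… / 0.298333… = 0.553073… → 0.55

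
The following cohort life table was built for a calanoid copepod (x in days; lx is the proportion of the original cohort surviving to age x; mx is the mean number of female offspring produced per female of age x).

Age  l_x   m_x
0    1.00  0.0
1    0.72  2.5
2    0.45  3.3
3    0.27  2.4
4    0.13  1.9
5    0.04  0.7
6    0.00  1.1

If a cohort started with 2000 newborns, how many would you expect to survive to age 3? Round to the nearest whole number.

540

Expected survivors = N0 · l_3 = 2000 × 0.27 = 540 → 540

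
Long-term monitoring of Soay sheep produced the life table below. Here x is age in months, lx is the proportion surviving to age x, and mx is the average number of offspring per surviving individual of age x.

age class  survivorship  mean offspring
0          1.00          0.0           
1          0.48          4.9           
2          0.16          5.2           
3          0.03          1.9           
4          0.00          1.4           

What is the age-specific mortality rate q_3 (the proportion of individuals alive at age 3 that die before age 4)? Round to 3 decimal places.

1.000

q_3 = (l_3 − l_4) / l_3 = (0.03 − 0) / 0.03
     = 0.03 / 0.03 = 1 → 1.000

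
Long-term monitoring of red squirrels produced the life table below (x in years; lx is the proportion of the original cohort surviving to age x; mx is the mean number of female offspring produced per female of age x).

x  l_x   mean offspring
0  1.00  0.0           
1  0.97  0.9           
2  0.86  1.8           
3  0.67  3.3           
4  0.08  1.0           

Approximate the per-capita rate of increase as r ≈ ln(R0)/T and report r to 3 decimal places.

0.669

R0 = Σ lx·mx = 0 + 0.873 + 1.548 + 2.211 + 0.08 = 4.712
Σ x·lx·mx = 10.922; T = 10.922/4.712 = 2.31791…
r ≈ ln(R0)/T = ln(4.712)/2.31791… = 0.66875… → 0.669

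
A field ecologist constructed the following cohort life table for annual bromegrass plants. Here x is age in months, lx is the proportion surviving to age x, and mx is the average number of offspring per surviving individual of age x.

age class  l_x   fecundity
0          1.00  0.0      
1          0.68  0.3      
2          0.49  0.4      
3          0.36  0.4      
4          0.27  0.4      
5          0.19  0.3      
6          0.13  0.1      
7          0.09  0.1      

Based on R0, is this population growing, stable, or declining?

declining

R0 = Σ lx·mx = 0 + 0.204 + 0.196 + 0.144 + 0.108 + 0.057 + 0.013 + 0.009 = 0.731
R0 < 1, so the population is declining.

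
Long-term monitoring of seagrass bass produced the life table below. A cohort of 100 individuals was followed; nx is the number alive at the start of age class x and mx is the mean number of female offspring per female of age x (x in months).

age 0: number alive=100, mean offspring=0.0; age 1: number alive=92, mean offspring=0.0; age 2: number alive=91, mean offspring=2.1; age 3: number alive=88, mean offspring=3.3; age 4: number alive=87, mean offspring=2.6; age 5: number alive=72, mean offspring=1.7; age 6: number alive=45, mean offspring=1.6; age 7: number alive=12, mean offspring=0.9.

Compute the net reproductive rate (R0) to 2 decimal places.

9.13

lx = nx/n0 = nx/100: 1, 0.92, 0.91, 0.88, 0.87, 0.72, 0.45, 0.12
lx·mx by age: 0, 0, 1.911, 2.904, 2.262, 1.224, 0.72, 0.108
R0 = Σ lx·mx = 9.129 → 9.13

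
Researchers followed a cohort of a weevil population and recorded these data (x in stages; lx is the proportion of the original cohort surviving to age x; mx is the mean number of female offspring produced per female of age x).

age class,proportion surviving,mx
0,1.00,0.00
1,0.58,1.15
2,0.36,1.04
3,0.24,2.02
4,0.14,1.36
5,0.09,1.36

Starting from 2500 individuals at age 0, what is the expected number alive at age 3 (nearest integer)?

600

Expected survivors = N0 · l_3 = 2500 × 0.24 = 600 → 600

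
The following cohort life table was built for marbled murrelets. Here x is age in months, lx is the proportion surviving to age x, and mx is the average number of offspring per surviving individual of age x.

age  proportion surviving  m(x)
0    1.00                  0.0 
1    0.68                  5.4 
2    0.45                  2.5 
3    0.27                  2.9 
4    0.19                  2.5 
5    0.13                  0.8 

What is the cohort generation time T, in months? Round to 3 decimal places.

1.736

lx·mx: 0, 3.672, 1.125, 0.783, 0.475, 0.104 → R0 = 6.159
x·lx·mx: 0, 3.672, 2.25, 2.349, 1.9, 0.52 → Σ = 10.691
T = 10.691 / 6.159 = 1.735834… → 1.736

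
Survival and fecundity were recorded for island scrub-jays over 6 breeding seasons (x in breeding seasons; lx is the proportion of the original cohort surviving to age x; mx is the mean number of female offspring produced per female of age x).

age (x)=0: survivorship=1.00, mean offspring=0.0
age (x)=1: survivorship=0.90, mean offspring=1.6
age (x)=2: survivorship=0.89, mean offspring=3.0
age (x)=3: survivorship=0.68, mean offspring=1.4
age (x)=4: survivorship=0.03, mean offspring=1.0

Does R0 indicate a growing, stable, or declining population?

R0 = Σ lx·mx = 0 + 1.44 + 2.67 + 0.952 + 0.03 = 5.092
R0 > 1, so the population is growing.

growing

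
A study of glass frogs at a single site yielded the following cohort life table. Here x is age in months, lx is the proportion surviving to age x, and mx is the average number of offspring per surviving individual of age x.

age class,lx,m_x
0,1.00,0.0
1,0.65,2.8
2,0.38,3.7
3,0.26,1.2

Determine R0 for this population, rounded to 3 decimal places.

3.538

lx·mx by age: 0, 1.82, 1.406, 0.312
R0 = Σ lx·mx = 3.538 → 3.538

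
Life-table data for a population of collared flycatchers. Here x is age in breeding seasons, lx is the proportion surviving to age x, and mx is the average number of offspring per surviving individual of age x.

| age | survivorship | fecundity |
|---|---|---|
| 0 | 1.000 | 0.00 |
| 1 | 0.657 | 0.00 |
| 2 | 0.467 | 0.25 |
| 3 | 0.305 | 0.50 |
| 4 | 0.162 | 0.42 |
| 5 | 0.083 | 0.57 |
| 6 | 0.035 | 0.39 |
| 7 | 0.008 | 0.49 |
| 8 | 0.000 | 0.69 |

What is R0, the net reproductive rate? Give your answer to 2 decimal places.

0.40

lx·mx by age: 0, 0, 0.11675, 0.1525, 0.06804, 0.04731, 0.01365, 0.00392, 0
R0 = Σ lx·mx = 0.40217 → 0.40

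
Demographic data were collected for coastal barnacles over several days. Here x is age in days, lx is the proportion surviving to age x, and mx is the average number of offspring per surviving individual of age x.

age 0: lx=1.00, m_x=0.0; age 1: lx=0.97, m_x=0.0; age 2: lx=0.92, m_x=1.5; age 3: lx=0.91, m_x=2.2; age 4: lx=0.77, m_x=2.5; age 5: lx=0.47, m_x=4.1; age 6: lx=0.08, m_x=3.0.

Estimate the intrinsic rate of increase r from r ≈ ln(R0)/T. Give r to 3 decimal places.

0.546

R0 = Σ lx·mx = 0 + 0 + 1.38 + 2.002 + 1.925 + 1.927 + 0.24 = 7.474
Σ x·lx·mx = 27.541; T = 27.541/7.474 = 3.68491…
r ≈ ln(R0)/T = ln(7.474)/3.68491… = 0.54586… → 0.546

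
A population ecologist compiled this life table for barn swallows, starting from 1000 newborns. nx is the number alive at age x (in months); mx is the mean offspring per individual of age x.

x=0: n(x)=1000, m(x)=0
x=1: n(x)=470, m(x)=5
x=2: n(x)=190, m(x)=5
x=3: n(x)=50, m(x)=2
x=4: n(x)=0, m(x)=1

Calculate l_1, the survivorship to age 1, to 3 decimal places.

l_1 = n_1/n_0 = 470/1000 = 0.47 → 0.470

0.470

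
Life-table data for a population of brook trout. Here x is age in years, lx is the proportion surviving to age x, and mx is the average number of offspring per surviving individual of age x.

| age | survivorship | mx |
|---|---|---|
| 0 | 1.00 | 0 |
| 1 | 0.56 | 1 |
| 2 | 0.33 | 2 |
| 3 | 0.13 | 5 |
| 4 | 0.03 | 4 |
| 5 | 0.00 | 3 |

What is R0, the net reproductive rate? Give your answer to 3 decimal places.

lx·mx by age: 0, 0.56, 0.66, 0.65, 0.12, 0
R0 = Σ lx·mx = 1.99 → 1.990

1.990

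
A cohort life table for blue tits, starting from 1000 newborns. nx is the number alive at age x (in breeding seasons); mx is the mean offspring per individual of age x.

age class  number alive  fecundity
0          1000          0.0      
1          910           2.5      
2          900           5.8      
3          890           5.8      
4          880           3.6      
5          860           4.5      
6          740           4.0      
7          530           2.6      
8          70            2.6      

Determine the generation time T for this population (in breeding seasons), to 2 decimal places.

lx = nx/n0 = nx/1000: 1, 0.91, 0.9, 0.89, 0.88, 0.86, 0.74, 0.53, 0.07
lx·mx: 0, 2.275, 5.22, 5.162, 3.168, 3.87, 2.96, 1.378, 0.182 → R0 = 24.215
x·lx·mx: 0, 2.275, 10.44, 15.486, 12.672, 19.35, 17.76, 9.646, 1.456 → Σ = 89.085
T = 89.085 / 24.215 = 3.678918… → 3.68

3.68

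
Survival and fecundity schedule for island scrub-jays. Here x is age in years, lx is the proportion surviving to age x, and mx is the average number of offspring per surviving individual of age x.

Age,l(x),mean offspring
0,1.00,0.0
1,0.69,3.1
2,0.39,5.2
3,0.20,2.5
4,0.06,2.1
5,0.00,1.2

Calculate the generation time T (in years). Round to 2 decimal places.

1.71

lx·mx: 0, 2.139, 2.028, 0.5, 0.126, 0 → R0 = 4.793
x·lx·mx: 0, 2.139, 4.056, 1.5, 0.504, 0 → Σ = 8.199
T = 8.199 / 4.793 = 1.71062… → 1.71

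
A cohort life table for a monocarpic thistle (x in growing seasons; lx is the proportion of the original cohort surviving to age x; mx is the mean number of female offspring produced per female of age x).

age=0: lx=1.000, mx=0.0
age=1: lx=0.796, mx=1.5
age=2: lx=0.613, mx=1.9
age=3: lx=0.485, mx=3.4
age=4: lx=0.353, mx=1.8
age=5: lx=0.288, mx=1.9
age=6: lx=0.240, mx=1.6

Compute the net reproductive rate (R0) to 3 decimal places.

lx·mx by age: 0, 1.194, 1.1647, 1.649, 0.6354, 0.5472, 0.384
R0 = Σ lx·mx = 5.5743 → 5.574

5.574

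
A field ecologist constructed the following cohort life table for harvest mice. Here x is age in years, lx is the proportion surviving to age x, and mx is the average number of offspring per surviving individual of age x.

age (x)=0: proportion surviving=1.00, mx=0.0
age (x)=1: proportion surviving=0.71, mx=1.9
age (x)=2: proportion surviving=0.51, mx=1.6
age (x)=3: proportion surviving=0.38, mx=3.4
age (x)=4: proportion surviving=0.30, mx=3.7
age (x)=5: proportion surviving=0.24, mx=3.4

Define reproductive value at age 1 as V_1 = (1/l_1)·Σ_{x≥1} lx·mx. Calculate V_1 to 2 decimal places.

lx·mx for x ≥ 1: 1.349, 0.816, 1.292, 1.11, 0.816 → sum = 5.383
V_1 = 5.383 / l_1 = 5.383 / 0.71 = 7.58169… → 7.58

7.58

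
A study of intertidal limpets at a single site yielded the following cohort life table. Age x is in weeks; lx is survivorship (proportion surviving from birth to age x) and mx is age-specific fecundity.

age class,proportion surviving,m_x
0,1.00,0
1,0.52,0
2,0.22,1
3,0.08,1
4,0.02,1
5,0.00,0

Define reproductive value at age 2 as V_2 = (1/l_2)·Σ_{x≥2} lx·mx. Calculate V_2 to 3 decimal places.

lx·mx for x ≥ 2: 0.22, 0.08, 0.02, 0 → sum = 0.32
V_2 = 0.32 / l_2 = 0.32 / 0.22 = 1.454545… → 1.455

1.455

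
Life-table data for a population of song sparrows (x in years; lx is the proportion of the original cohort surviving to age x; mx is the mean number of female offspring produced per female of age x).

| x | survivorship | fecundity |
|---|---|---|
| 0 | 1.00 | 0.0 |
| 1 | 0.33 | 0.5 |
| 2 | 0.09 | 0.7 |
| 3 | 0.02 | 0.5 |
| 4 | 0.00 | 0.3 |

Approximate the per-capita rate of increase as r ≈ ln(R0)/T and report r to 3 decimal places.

-1.064

R0 = Σ lx·mx = 0 + 0.165 + 0.063 + 0.01 + 0 = 0.238
Σ x·lx·mx = 0.321; T = 0.321/0.238 = 1.34874…
r ≈ ln(R0)/T = ln(0.238)/1.34874… = -1.06432… → -1.064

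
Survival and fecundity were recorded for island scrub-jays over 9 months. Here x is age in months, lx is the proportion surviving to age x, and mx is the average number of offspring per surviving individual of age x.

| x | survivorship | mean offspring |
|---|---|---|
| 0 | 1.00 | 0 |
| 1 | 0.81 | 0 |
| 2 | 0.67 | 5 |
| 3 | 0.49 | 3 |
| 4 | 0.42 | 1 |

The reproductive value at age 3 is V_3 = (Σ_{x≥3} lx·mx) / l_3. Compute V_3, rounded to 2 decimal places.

lx·mx for x ≥ 3: 1.47, 0.42 → sum = 1.89
V_3 = 1.89 / l_3 = 1.89 / 0.49 = 3.857143… → 3.86

3.86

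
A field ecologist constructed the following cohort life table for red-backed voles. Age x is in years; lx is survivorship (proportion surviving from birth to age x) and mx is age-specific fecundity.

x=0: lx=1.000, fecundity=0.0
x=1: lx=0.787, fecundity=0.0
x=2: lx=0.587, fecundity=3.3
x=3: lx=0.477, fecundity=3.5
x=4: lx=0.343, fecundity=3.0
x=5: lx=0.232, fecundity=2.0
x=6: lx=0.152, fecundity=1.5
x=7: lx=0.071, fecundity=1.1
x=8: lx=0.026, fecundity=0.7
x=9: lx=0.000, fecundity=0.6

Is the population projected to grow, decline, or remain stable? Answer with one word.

growing

R0 = Σ lx·mx = 0 + 0 + 1.9371 + 1.6695 + 1.029 + 0.464 + 0.228 + 0.0781 + 0.0182 + 0 = 5.4239
R0 > 1, so the population is growing.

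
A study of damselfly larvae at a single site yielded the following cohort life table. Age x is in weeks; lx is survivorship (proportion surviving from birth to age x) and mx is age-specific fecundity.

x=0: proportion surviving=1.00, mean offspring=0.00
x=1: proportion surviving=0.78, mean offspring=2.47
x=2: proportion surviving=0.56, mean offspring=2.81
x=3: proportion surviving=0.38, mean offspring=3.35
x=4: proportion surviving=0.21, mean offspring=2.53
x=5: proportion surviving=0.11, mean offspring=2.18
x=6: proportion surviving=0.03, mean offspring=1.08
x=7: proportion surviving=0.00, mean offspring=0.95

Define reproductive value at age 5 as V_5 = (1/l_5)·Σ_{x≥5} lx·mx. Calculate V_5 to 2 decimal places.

lx·mx for x ≥ 5: 0.2398, 0.0324, 0 → sum = 0.2722
V_5 = 0.2722 / l_5 = 0.2722 / 0.11 = 2.474545… → 2.47

2.47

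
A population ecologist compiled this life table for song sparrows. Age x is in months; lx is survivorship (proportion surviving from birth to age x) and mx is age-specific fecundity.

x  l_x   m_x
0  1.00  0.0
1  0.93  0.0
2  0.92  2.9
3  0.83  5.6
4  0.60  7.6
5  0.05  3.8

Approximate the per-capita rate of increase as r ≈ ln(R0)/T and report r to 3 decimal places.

0.781

R0 = Σ lx·mx = 0 + 0 + 2.668 + 4.648 + 4.56 + 0.19 = 12.066
Σ x·lx·mx = 38.47; T = 38.47/12.066 = 3.1883…
r ≈ ln(R0)/T = ln(12.066)/3.1883… = 0.7811… → 0.781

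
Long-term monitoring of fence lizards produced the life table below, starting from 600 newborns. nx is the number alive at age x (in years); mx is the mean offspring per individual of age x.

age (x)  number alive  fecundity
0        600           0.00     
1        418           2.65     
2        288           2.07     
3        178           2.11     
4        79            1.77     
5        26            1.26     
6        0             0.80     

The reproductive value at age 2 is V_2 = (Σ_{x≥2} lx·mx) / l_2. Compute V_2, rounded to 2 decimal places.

lx = nx/n0 = nx/600: 1, 0.69667…, 0.48, 0.29667…, 0.13167…, 0.04333…, 0
lx·mx for x ≥ 2: 0.9936, 0.625967…, 0.23305…, 0.0546…, 0 → sum = 1.907217…
V_2 = 1.907217… / l_2 = 1.907217… / 0.48 = 3.973368… → 3.97

3.97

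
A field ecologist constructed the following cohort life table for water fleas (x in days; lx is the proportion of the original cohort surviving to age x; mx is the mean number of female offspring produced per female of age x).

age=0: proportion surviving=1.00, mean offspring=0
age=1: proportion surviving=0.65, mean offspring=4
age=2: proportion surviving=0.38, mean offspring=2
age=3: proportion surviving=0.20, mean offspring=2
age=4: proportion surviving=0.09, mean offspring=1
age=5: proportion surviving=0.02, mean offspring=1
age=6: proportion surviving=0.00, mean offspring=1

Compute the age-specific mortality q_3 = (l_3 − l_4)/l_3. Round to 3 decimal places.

q_3 = (l_3 − l_4) / l_3 = (0.2 − 0.09) / 0.2
     = 0.11 / 0.2 = 0.55 → 0.550

0.550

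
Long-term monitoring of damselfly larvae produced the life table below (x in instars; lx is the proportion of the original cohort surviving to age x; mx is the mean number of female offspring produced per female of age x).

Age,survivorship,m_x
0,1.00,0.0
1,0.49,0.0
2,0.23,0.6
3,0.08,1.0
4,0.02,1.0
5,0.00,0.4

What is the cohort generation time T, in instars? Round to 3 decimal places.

lx·mx: 0, 0, 0.138, 0.08, 0.02, 0 → R0 = 0.238
x·lx·mx: 0, 0, 0.276, 0.24, 0.08, 0 → Σ = 0.596
T = 0.596 / 0.238 = 2.504202… → 2.504

2.504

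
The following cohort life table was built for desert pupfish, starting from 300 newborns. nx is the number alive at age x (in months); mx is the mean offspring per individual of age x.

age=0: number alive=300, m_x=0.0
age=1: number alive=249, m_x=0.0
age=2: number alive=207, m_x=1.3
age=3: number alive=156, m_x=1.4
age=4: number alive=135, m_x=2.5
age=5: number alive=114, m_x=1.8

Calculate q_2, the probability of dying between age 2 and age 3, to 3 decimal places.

0.246

lx = nx/n0 = nx/300: 1, 0.83, 0.69, 0.52, 0.45, 0.38
q_2 = (l_2 − l_3) / l_2 = (0.69 − 0.52) / 0.69
     = 0.17 / 0.69 = 0.246377… → 0.246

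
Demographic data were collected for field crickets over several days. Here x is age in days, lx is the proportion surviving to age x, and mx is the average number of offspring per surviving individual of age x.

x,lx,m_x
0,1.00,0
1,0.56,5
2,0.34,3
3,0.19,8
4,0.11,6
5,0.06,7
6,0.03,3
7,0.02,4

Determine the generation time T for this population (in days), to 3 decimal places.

lx·mx: 0, 2.8, 1.02, 1.52, 0.66, 0.42, 0.09, 0.08 → R0 = 6.59
x·lx·mx: 0, 2.8, 2.04, 4.56, 2.64, 2.1, 0.54, 0.56 → Σ = 15.24
T = 15.24 / 6.59 = 2.312595… → 2.313

2.313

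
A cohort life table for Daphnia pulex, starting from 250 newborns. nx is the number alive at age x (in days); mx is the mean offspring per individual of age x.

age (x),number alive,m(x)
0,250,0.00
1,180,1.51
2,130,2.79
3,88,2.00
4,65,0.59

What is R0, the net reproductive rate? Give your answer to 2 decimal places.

lx = nx/n0 = nx/250: 1, 0.72, 0.52, 0.352, 0.26
lx·mx by age: 0, 1.0872, 1.4508, 0.704, 0.1534
R0 = Σ lx·mx = 3.3954 → 3.40

3.40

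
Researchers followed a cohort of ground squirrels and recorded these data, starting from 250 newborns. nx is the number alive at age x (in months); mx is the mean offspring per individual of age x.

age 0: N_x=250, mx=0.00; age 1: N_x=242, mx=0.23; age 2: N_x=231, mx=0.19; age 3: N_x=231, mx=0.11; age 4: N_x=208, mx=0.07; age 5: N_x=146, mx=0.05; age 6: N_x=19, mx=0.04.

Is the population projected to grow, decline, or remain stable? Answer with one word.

lx = nx/n0 = nx/250: 1, 0.968, 0.924, 0.924, 0.832, 0.584, 0.076
R0 = Σ lx·mx = 0 + 0.22264 + 0.17556 + 0.10164 + 0.05824 + 0.0292 + 0.00304 = 0.59032
R0 < 1, so the population is declining.

declining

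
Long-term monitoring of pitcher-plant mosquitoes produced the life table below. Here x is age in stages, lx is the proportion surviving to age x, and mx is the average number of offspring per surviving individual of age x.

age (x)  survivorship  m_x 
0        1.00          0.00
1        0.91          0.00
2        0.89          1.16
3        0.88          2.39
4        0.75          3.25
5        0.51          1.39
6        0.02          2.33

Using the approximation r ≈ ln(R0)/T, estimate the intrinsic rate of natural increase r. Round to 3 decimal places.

R0 = Σ lx·mx = 0 + 0 + 1.0324 + 2.1032 + 2.4375 + 0.7089 + 0.0466 = 6.3286
Σ x·lx·mx = 21.9485; T = 21.9485/6.3286 = 3.46814…
r ≈ ln(R0)/T = ln(6.3286)/3.46814… = 0.53201… → 0.532

0.532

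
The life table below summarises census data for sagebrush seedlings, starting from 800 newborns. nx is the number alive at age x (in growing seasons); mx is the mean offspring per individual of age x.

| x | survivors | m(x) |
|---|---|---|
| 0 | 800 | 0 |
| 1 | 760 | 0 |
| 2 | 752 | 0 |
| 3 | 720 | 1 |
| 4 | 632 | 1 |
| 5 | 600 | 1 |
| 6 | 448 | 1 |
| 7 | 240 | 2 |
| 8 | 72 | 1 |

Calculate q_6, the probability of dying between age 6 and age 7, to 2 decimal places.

0.46

lx = nx/n0 = nx/800: 1, 0.95, 0.94, 0.9, 0.79, 0.75, 0.56, 0.3, 0.09
q_6 = (l_6 − l_7) / l_6 = (0.56 − 0.3) / 0.56
     = 0.26 / 0.56 = 0.464286… → 0.46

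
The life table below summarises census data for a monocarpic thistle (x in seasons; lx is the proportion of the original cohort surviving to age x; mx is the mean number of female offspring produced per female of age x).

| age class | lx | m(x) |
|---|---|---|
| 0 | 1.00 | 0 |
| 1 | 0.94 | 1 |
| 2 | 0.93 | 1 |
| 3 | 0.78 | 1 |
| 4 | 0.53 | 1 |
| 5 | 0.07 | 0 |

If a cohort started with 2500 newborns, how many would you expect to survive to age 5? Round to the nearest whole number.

175

Expected survivors = N0 · l_5 = 2500 × 0.07 = 175 → 175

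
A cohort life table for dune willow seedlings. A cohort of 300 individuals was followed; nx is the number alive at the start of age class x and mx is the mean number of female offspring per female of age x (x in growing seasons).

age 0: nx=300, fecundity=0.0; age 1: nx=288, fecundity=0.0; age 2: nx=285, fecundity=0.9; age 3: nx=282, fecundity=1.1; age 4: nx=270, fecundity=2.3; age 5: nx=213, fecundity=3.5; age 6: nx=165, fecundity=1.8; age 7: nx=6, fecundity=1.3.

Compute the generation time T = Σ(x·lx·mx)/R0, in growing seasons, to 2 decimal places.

4.24

lx = nx/n0 = nx/300: 1, 0.96, 0.95, 0.94, 0.9, 0.71, 0.55, 0.02
lx·mx: 0, 0, 0.855, 1.034, 2.07, 2.485, 0.99, 0.026 → R0 = 7.46
x·lx·mx: 0, 0, 1.71, 3.102, 8.28, 12.425, 5.94, 0.182 → Σ = 31.639
T = 31.639 / 7.46 = 4.241153… → 4.24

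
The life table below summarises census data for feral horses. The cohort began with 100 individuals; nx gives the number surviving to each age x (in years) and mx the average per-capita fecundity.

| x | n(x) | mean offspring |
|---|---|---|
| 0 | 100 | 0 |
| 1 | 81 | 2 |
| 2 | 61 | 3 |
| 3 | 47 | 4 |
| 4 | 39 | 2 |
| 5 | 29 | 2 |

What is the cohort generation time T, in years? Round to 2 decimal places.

lx = nx/n0 = nx/100: 1, 0.81, 0.61, 0.47, 0.39, 0.29
lx·mx: 0, 1.62, 1.83, 1.88, 0.78, 0.58 → R0 = 6.69
x·lx·mx: 0, 1.62, 3.66, 5.64, 3.12, 2.9 → Σ = 16.94
T = 16.94 / 6.69 = 2.532138… → 2.53

2.53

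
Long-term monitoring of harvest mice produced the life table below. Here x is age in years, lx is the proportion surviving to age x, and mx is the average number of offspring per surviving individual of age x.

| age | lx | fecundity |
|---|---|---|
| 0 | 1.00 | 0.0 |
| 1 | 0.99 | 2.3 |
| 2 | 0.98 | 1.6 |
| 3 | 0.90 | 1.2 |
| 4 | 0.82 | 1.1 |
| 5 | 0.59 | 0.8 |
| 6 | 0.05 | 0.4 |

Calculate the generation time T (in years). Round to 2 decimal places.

lx·mx: 0, 2.277, 1.568, 1.08, 0.902, 0.472, 0.02 → R0 = 6.319
x·lx·mx: 0, 2.277, 3.136, 3.24, 3.608, 2.36, 0.12 → Σ = 14.741
T = 14.741 / 6.319 = 2.332806… → 2.33

2.33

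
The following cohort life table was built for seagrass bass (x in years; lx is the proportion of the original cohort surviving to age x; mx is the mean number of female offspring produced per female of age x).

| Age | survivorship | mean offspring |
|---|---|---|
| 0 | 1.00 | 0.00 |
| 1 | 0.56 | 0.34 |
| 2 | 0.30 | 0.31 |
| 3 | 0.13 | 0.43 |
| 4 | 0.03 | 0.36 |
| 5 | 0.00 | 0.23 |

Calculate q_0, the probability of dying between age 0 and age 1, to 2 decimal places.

0.44

q_0 = (l_0 − l_1) / l_0 = (1 − 0.56) / 1
     = 0.44 / 1 = 0.44 → 0.44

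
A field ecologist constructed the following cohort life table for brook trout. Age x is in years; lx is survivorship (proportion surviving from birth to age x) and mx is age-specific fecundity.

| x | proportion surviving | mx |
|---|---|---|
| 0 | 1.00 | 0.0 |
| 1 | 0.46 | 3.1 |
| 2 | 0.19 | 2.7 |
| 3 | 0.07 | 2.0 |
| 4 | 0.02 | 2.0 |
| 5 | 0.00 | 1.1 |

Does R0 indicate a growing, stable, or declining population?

growing

R0 = Σ lx·mx = 0 + 1.426 + 0.513 + 0.14 + 0.04 + 0 = 2.119
R0 > 1, so the population is growing.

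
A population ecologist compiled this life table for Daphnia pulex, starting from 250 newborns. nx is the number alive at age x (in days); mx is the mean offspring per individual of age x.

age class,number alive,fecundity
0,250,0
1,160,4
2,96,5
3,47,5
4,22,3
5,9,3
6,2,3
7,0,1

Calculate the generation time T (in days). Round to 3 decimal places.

1.884

lx = nx/n0 = nx/250: 1, 0.64, 0.384, 0.188, 0.088, 0.036, 0.008, 0
lx·mx: 0, 2.56, 1.92, 0.94, 0.264, 0.108, 0.024, 0 → R0 = 5.816
x·lx·mx: 0, 2.56, 3.84, 2.82, 1.056, 0.54, 0.144, 0 → Σ = 10.96
T = 10.96 / 5.816 = 1.884457… → 1.884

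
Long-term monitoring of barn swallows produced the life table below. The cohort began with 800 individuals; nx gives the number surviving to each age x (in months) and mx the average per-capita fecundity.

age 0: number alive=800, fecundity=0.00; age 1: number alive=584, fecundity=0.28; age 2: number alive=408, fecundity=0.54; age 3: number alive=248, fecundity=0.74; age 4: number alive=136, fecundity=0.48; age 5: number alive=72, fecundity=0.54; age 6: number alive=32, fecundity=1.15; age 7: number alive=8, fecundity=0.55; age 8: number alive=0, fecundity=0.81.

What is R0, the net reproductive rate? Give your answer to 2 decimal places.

lx = nx/n0 = nx/800: 1, 0.73, 0.51, 0.31, 0.17, 0.09, 0.04, 0.01, 0
lx·mx by age: 0, 0.2044, 0.2754, 0.2294, 0.0816, 0.0486, 0.046, 0.0055, 0
R0 = Σ lx·mx = 0.8909 → 0.89

0.89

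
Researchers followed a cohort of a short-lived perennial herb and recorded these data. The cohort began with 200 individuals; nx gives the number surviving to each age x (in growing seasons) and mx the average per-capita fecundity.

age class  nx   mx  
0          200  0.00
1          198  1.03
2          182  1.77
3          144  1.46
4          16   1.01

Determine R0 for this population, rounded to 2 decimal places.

lx = nx/n0 = nx/200: 1, 0.99, 0.91, 0.72, 0.08
lx·mx by age: 0, 1.0197, 1.6107, 1.0512, 0.0808
R0 = Σ lx·mx = 3.7624 → 3.76

3.76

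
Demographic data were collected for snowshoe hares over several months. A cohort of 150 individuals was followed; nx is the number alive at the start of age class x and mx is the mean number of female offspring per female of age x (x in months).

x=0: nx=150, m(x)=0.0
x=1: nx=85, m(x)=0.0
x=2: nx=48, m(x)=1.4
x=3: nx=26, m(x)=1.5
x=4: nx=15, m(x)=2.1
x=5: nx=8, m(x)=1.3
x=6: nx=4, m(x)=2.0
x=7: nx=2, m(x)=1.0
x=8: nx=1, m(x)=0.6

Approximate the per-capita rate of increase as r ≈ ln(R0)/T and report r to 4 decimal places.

lx = nx/n0 = nx/150: 1, 0.56667…, 0.32, 0.17333…, 0.1, 0.05333…, 0.02667…, 0.01333…, 0.00667…
R0 = Σ lx·mx = 0 + 0 + 0.448 + 0.26… + 0.21 + 0.06933… + 0.05333… + 0.01333… + 0.004… = 1.058…
Σ x·lx·mx = 3.308…; T = 3.308…/1.058… = 3.12665…
r ≈ ln(R0)/T = ln(1.058…)/3.12665… = 0.018032… → 0.0180

0.0180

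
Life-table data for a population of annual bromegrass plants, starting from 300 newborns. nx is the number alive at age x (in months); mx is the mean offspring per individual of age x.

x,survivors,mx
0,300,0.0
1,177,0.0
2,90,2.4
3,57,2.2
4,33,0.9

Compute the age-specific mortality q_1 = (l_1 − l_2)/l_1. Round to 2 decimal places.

lx = nx/n0 = nx/300: 1, 0.59, 0.3, 0.19, 0.11
q_1 = (l_1 − l_2) / l_1 = (0.59 − 0.3) / 0.59
     = 0.29 / 0.59 = 0.491525… → 0.49

0.49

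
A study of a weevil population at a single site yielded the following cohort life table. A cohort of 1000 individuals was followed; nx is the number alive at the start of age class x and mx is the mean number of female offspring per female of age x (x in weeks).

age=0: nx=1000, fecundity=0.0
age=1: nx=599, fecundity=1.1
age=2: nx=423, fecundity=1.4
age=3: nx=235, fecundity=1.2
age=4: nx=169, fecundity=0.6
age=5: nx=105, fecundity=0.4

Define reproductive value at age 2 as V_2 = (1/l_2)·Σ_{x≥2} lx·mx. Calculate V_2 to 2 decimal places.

2.41

lx = nx/n0 = nx/1000: 1, 0.599, 0.423, 0.235, 0.169, 0.105
lx·mx for x ≥ 2: 0.5922, 0.282, 0.1014, 0.042 → sum = 1.0176
V_2 = 1.0176 / l_2 = 1.0176 / 0.423 = 2.405674… → 2.41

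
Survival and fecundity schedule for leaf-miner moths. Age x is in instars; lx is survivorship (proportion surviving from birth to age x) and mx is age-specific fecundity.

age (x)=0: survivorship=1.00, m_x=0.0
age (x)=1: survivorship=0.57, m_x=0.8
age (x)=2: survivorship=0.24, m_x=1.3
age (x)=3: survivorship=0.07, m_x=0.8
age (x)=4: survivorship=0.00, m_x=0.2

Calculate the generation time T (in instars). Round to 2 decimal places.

1.51

lx·mx: 0, 0.456, 0.312, 0.056, 0 → R0 = 0.824
x·lx·mx: 0, 0.456, 0.624, 0.168, 0 → Σ = 1.248
T = 1.248 / 0.824 = 1.514563… → 1.51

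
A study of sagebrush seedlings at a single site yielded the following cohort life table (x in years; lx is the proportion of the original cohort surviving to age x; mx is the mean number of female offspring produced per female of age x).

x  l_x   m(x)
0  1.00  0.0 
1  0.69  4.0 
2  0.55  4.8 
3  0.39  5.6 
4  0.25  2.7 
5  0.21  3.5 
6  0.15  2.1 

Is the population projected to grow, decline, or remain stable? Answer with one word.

R0 = Σ lx·mx = 0 + 2.76 + 2.64 + 2.184 + 0.675 + 0.735 + 0.315 = 9.309
R0 > 1, so the population is growing.

growing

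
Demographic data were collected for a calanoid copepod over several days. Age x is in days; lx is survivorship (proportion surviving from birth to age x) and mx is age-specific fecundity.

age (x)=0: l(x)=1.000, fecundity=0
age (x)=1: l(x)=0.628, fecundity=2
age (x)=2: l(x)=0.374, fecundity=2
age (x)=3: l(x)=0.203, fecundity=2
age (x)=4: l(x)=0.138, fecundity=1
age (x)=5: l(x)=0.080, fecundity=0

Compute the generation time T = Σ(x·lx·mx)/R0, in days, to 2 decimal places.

1.77

lx·mx: 0, 1.256, 0.748, 0.406, 0.138, 0 → R0 = 2.548
x·lx·mx: 0, 1.256, 1.496, 1.218, 0.552, 0 → Σ = 4.522
T = 4.522 / 2.548 = 1.774725… → 1.77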